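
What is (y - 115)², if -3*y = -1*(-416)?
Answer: 579121/9 ≈ 64347.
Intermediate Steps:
y = -416/3 (y = -(-1)*(-416)/3 = -⅓*416 = -416/3 ≈ -138.67)
(y - 115)² = (-416/3 - 115)² = (-761/3)² = 579121/9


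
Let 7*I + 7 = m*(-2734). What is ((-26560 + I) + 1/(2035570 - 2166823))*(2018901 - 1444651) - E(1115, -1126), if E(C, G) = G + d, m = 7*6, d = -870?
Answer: -3238359233109512/131253 ≈ -2.4673e+10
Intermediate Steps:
m = 42
I = -16405 (I = -1 + (42*(-2734))/7 = -1 + (1/7)*(-114828) = -1 - 16404 = -16405)
E(C, G) = -870 + G (E(C, G) = G - 870 = -870 + G)
((-26560 + I) + 1/(2035570 - 2166823))*(2018901 - 1444651) - E(1115, -1126) = ((-26560 - 16405) + 1/(2035570 - 2166823))*(2018901 - 1444651) - (-870 - 1126) = (-42965 + 1/(-131253))*574250 - 1*(-1996) = (-42965 - 1/131253)*574250 + 1996 = -5639285146/131253*574250 + 1996 = -3238359495090500/131253 + 1996 = -3238359233109512/131253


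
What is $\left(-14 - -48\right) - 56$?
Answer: $-22$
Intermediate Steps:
$\left(-14 - -48\right) - 56 = \left(-14 + 48\right) - 56 = 34 - 56 = -22$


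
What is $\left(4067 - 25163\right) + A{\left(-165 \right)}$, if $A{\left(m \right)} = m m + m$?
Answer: $5964$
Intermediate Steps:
$A{\left(m \right)} = m + m^{2}$ ($A{\left(m \right)} = m^{2} + m = m + m^{2}$)
$\left(4067 - 25163\right) + A{\left(-165 \right)} = \left(4067 - 25163\right) - 165 \left(1 - 165\right) = -21096 - -27060 = -21096 + 27060 = 5964$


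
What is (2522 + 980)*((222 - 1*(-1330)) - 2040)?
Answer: -1708976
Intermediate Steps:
(2522 + 980)*((222 - 1*(-1330)) - 2040) = 3502*((222 + 1330) - 2040) = 3502*(1552 - 2040) = 3502*(-488) = -1708976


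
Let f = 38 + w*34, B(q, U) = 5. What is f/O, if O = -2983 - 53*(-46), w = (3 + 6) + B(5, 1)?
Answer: -514/545 ≈ -0.94312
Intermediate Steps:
w = 14 (w = (3 + 6) + 5 = 9 + 5 = 14)
f = 514 (f = 38 + 14*34 = 38 + 476 = 514)
O = -545 (O = -2983 - 1*(-2438) = -2983 + 2438 = -545)
f/O = 514/(-545) = 514*(-1/545) = -514/545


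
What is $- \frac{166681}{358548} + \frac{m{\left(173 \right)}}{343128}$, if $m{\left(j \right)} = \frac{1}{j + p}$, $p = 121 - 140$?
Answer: $- \frac{733975753277}{1578857512848} \approx -0.46488$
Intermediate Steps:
$p = -19$
$m{\left(j \right)} = \frac{1}{-19 + j}$ ($m{\left(j \right)} = \frac{1}{j - 19} = \frac{1}{-19 + j}$)
$- \frac{166681}{358548} + \frac{m{\left(173 \right)}}{343128} = - \frac{166681}{358548} + \frac{1}{\left(-19 + 173\right) 343128} = \left(-166681\right) \frac{1}{358548} + \frac{1}{154} \cdot \frac{1}{343128} = - \frac{166681}{358548} + \frac{1}{154} \cdot \frac{1}{343128} = - \frac{166681}{358548} + \frac{1}{52841712} = - \frac{733975753277}{1578857512848}$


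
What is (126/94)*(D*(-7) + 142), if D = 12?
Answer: 3654/47 ≈ 77.745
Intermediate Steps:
(126/94)*(D*(-7) + 142) = (126/94)*(12*(-7) + 142) = (126*(1/94))*(-84 + 142) = (63/47)*58 = 3654/47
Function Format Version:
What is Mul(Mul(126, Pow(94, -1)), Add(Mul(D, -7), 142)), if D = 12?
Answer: Rational(3654, 47) ≈ 77.745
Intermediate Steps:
Mul(Mul(126, Pow(94, -1)), Add(Mul(D, -7), 142)) = Mul(Mul(126, Pow(94, -1)), Add(Mul(12, -7), 142)) = Mul(Mul(126, Rational(1, 94)), Add(-84, 142)) = Mul(Rational(63, 47), 58) = Rational(3654, 47)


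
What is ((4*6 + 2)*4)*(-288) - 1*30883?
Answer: -60835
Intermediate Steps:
((4*6 + 2)*4)*(-288) - 1*30883 = ((24 + 2)*4)*(-288) - 30883 = (26*4)*(-288) - 30883 = 104*(-288) - 30883 = -29952 - 30883 = -60835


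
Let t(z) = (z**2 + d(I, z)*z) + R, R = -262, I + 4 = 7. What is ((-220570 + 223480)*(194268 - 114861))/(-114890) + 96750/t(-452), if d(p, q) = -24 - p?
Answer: -832629876792/414075049 ≈ -2010.8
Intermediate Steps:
I = 3 (I = -4 + 7 = 3)
t(z) = -262 + z**2 - 27*z (t(z) = (z**2 + (-24 - 1*3)*z) - 262 = (z**2 + (-24 - 3)*z) - 262 = (z**2 - 27*z) - 262 = -262 + z**2 - 27*z)
((-220570 + 223480)*(194268 - 114861))/(-114890) + 96750/t(-452) = ((-220570 + 223480)*(194268 - 114861))/(-114890) + 96750/(-262 + (-452)**2 - 27*(-452)) = (2910*79407)*(-1/114890) + 96750/(-262 + 204304 + 12204) = 231074370*(-1/114890) + 96750/216246 = -23107437/11489 + 96750*(1/216246) = -23107437/11489 + 16125/36041 = -832629876792/414075049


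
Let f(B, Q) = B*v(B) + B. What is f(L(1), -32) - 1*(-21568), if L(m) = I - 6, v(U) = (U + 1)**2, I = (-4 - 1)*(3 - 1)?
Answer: 17952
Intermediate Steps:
I = -10 (I = -5*2 = -10)
v(U) = (1 + U)**2
L(m) = -16 (L(m) = -10 - 6 = -16)
f(B, Q) = B + B*(1 + B)**2 (f(B, Q) = B*(1 + B)**2 + B = B + B*(1 + B)**2)
f(L(1), -32) - 1*(-21568) = -16*(1 + (1 - 16)**2) - 1*(-21568) = -16*(1 + (-15)**2) + 21568 = -16*(1 + 225) + 21568 = -16*226 + 21568 = -3616 + 21568 = 17952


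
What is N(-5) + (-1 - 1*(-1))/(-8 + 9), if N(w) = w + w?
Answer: -10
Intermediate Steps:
N(w) = 2*w
N(-5) + (-1 - 1*(-1))/(-8 + 9) = 2*(-5) + (-1 - 1*(-1))/(-8 + 9) = -10 + (-1 + 1)/1 = -10 + 1*0 = -10 + 0 = -10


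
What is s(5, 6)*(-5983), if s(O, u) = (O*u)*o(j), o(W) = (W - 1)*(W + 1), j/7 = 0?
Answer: 179490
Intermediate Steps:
j = 0 (j = 7*0 = 0)
o(W) = (1 + W)*(-1 + W) (o(W) = (-1 + W)*(1 + W) = (1 + W)*(-1 + W))
s(O, u) = -O*u (s(O, u) = (O*u)*(-1 + 0**2) = (O*u)*(-1 + 0) = (O*u)*(-1) = -O*u)
s(5, 6)*(-5983) = -1*5*6*(-5983) = -30*(-5983) = 179490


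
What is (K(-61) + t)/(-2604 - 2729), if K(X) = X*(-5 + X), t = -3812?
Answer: -214/5333 ≈ -0.040128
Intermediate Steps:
(K(-61) + t)/(-2604 - 2729) = (-61*(-5 - 61) - 3812)/(-2604 - 2729) = (-61*(-66) - 3812)/(-5333) = (4026 - 3812)*(-1/5333) = 214*(-1/5333) = -214/5333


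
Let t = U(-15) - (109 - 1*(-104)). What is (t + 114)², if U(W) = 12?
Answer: 7569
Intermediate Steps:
t = -201 (t = 12 - (109 - 1*(-104)) = 12 - (109 + 104) = 12 - 1*213 = 12 - 213 = -201)
(t + 114)² = (-201 + 114)² = (-87)² = 7569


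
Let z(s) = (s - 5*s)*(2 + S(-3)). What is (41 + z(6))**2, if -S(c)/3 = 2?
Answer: 18769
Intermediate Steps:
S(c) = -6 (S(c) = -3*2 = -6)
z(s) = 16*s (z(s) = (s - 5*s)*(2 - 6) = -4*s*(-4) = 16*s)
(41 + z(6))**2 = (41 + 16*6)**2 = (41 + 96)**2 = 137**2 = 18769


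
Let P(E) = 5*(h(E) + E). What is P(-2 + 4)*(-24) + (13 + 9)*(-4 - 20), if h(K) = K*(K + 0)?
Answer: -1248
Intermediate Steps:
h(K) = K**2 (h(K) = K*K = K**2)
P(E) = 5*E + 5*E**2 (P(E) = 5*(E**2 + E) = 5*(E + E**2) = 5*E + 5*E**2)
P(-2 + 4)*(-24) + (13 + 9)*(-4 - 20) = (5*(-2 + 4)*(1 + (-2 + 4)))*(-24) + (13 + 9)*(-4 - 20) = (5*2*(1 + 2))*(-24) + 22*(-24) = (5*2*3)*(-24) - 528 = 30*(-24) - 528 = -720 - 528 = -1248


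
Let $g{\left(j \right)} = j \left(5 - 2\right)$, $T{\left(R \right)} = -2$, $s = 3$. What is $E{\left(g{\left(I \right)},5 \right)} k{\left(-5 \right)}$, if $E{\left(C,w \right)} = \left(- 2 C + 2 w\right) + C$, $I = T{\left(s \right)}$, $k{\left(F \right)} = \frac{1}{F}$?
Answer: $- \frac{16}{5} \approx -3.2$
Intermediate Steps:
$I = -2$
$g{\left(j \right)} = 3 j$ ($g{\left(j \right)} = j 3 = 3 j$)
$E{\left(C,w \right)} = - C + 2 w$
$E{\left(g{\left(I \right)},5 \right)} k{\left(-5 \right)} = \frac{- 3 \left(-2\right) + 2 \cdot 5}{-5} = \left(\left(-1\right) \left(-6\right) + 10\right) \left(- \frac{1}{5}\right) = \left(6 + 10\right) \left(- \frac{1}{5}\right) = 16 \left(- \frac{1}{5}\right) = - \frac{16}{5}$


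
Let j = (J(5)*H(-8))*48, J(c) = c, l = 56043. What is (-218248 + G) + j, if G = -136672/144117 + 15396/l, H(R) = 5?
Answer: -194783073818228/897416559 ≈ -2.1705e+5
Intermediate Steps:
G = -604520396/897416559 (G = -136672/144117 + 15396/56043 = -136672*1/144117 + 15396*(1/56043) = -136672/144117 + 5132/18681 = -604520396/897416559 ≈ -0.67362)
j = 1200 (j = (5*5)*48 = 25*48 = 1200)
(-218248 + G) + j = (-218248 - 604520396/897416559) + 1200 = -195859973689028/897416559 + 1200 = -194783073818228/897416559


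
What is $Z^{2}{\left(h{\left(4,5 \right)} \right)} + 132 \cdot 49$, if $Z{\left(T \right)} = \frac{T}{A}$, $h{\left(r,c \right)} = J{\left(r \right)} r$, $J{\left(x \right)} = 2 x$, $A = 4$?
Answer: $6532$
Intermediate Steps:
$h{\left(r,c \right)} = 2 r^{2}$ ($h{\left(r,c \right)} = 2 r r = 2 r^{2}$)
$Z{\left(T \right)} = \frac{T}{4}$
$Z^{2}{\left(h{\left(4,5 \right)} \right)} + 132 \cdot 49 = \left(\frac{2 \cdot 4^{2}}{4}\right)^{2} + 132 \cdot 49 = \left(\frac{2 \cdot 16}{4}\right)^{2} + 6468 = \left(\frac{1}{4} \cdot 32\right)^{2} + 6468 = 8^{2} + 6468 = 64 + 6468 = 6532$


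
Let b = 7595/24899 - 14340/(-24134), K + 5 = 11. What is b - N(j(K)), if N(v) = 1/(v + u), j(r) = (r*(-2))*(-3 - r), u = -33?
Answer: 2851806556/3219173925 ≈ 0.88588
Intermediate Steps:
K = 6 (K = -5 + 11 = 6)
j(r) = -2*r*(-3 - r) (j(r) = (-2*r)*(-3 - r) = -2*r*(-3 - r))
N(v) = 1/(-33 + v) (N(v) = 1/(v - 33) = 1/(-33 + v))
b = 38596385/42922319 (b = 7595*(1/24899) - 14340*(-1/24134) = 1085/3557 + 7170/12067 = 38596385/42922319 ≈ 0.89921)
b - N(j(K)) = 38596385/42922319 - 1/(-33 + 2*6*(3 + 6)) = 38596385/42922319 - 1/(-33 + 2*6*9) = 38596385/42922319 - 1/(-33 + 108) = 38596385/42922319 - 1/75 = 2851806556/3219173925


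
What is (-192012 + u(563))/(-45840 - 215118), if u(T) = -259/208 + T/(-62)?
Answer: 1238159957/1682657184 ≈ 0.73584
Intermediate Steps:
u(T) = -259/208 - T/62 (u(T) = -259*1/208 + T*(-1/62) = -259/208 - T/62)
(-192012 + u(563))/(-45840 - 215118) = (-192012 + (-259/208 - 1/62*563))/(-45840 - 215118) = (-192012 + (-259/208 - 563/62))/(-260958) = (-192012 - 66581/6448)*(-1/260958) = -1238159957/6448*(-1/260958) = 1238159957/1682657184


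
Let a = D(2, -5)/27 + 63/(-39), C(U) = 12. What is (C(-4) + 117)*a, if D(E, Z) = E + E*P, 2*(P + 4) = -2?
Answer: -28853/117 ≈ -246.61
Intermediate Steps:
P = -5 (P = -4 + (½)*(-2) = -4 - 1 = -5)
D(E, Z) = -4*E (D(E, Z) = E + E*(-5) = E - 5*E = -4*E)
a = -671/351 (a = -4*2/27 + 63/(-39) = -8*1/27 + 63*(-1/39) = -8/27 - 21/13 = -671/351 ≈ -1.9117)
(C(-4) + 117)*a = (12 + 117)*(-671/351) = 129*(-671/351) = -28853/117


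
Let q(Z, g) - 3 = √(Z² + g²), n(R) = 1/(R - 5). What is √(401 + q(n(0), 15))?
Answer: √(10100 + 5*√5626)/5 ≈ 20.470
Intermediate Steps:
n(R) = 1/(-5 + R)
q(Z, g) = 3 + √(Z² + g²)
√(401 + q(n(0), 15)) = √(401 + (3 + √((1/(-5 + 0))² + 15²))) = √(401 + (3 + √((1/(-5))² + 225))) = √(401 + (3 + √((-⅕)² + 225))) = √(401 + (3 + √(1/25 + 225))) = √(401 + (3 + √(5626/25))) = √(401 + (3 + √5626/5)) = √(404 + √5626/5)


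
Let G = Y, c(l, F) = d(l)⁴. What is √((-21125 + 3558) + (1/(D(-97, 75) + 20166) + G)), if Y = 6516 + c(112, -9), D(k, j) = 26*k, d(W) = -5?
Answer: I*√811431428973/8822 ≈ 102.11*I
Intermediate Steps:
c(l, F) = 625 (c(l, F) = (-5)⁴ = 625)
Y = 7141 (Y = 6516 + 625 = 7141)
G = 7141
√((-21125 + 3558) + (1/(D(-97, 75) + 20166) + G)) = √((-21125 + 3558) + (1/(26*(-97) + 20166) + 7141)) = √(-17567 + (1/(-2522 + 20166) + 7141)) = √(-17567 + (1/17644 + 7141)) = √(-17567 + 125995805/17644) = √(-183956343/17644) = I*√811431428973/8822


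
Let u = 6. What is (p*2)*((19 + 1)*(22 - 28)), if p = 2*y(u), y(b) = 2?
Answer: -960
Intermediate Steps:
p = 4 (p = 2*2 = 4)
(p*2)*((19 + 1)*(22 - 28)) = (4*2)*((19 + 1)*(22 - 28)) = 8*(20*(-6)) = 8*(-120) = -960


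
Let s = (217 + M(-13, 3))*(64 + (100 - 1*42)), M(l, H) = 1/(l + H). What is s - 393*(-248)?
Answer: 619629/5 ≈ 1.2393e+5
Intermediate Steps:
M(l, H) = 1/(H + l)
s = 132309/5 (s = (217 + 1/(3 - 13))*(64 + (100 - 1*42)) = (217 + 1/(-10))*(64 + (100 - 42)) = (217 - 1/10)*(64 + 58) = (2169/10)*122 = 132309/5 ≈ 26462.)
s - 393*(-248) = 132309/5 - 393*(-248) = 132309/5 + 97464 = 619629/5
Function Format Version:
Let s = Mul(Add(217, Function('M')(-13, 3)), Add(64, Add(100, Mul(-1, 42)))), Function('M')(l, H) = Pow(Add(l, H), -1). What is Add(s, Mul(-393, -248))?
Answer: Rational(619629, 5) ≈ 1.2393e+5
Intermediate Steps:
Function('M')(l, H) = Pow(Add(H, l), -1)
s = Rational(132309, 5) (s = Mul(Add(217, Pow(Add(3, -13), -1)), Add(64, Add(100, Mul(-1, 42)))) = Mul(Add(217, Pow(-10, -1)), Add(64, Add(100, -42))) = Mul(Add(217, Rational(-1, 10)), Add(64, 58)) = Mul(Rational(2169, 10), 122) = Rational(132309, 5) ≈ 26462.)
Add(s, Mul(-393, -248)) = Add(Rational(132309, 5), Mul(-393, -248)) = Add(Rational(132309, 5), 97464) = Rational(619629, 5)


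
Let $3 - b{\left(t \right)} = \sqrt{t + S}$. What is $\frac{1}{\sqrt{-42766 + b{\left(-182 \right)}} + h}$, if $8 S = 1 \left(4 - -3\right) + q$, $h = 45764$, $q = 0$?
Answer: $\frac{1}{45764 + \sqrt{-42763 - \frac{3 i \sqrt{322}}{4}}} \approx 2.1851 \cdot 10^{-5} + 9.874 \cdot 10^{-8} i$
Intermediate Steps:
$S = \frac{7}{8}$ ($S = \frac{1 \left(4 - -3\right) + 0}{8} = \frac{1 \left(4 + 3\right) + 0}{8} = \frac{1 \cdot 7 + 0}{8} = \frac{7 + 0}{8} = \frac{1}{8} \cdot 7 = \frac{7}{8} \approx 0.875$)
$b{\left(t \right)} = 3 - \sqrt{\frac{7}{8} + t}$ ($b{\left(t \right)} = 3 - \sqrt{t + \frac{7}{8}} = 3 - \sqrt{\frac{7}{8} + t}$)
$\frac{1}{\sqrt{-42766 + b{\left(-182 \right)}} + h} = \frac{1}{\sqrt{-42766 + \left(3 - \frac{\sqrt{14 + 16 \left(-182\right)}}{4}\right)} + 45764} = \frac{1}{\sqrt{-42766 + \left(3 - \frac{\sqrt{14 - 2912}}{4}\right)} + 45764} = \frac{1}{\sqrt{-42766 + \left(3 - \frac{\sqrt{-2898}}{4}\right)} + 45764} = \frac{1}{\sqrt{-42766 + \left(3 - \frac{3 i \sqrt{322}}{4}\right)} + 45764} = \frac{1}{\sqrt{-42763 - \frac{3 i \sqrt{322}}{4}} + 45764} = \frac{1}{45764 + \sqrt{-42763 - \frac{3 i \sqrt{322}}{4}}}$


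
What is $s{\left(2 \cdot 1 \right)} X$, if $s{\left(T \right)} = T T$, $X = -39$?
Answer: $-156$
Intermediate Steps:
$s{\left(T \right)} = T^{2}$
$s{\left(2 \cdot 1 \right)} X = \left(2 \cdot 1\right)^{2} \left(-39\right) = 2^{2} \left(-39\right) = 4 \left(-39\right) = -156$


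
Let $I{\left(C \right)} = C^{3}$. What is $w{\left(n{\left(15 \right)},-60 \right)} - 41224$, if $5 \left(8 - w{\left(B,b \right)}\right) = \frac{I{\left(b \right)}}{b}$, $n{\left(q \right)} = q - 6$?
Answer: $-41936$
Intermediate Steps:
$n{\left(q \right)} = -6 + q$ ($n{\left(q \right)} = q - 6 = -6 + q$)
$w{\left(B,b \right)} = 8 - \frac{b^{2}}{5}$ ($w{\left(B,b \right)} = 8 - \frac{b^{3} \frac{1}{b}}{5} = 8 - \frac{b^{2}}{5}$)
$w{\left(n{\left(15 \right)},-60 \right)} - 41224 = \left(8 - \frac{\left(-60\right)^{2}}{5}\right) - 41224 = \left(8 - 720\right) - 41224 = -712 - 41224 = -41936$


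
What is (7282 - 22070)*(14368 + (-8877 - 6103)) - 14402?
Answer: 9035854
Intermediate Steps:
(7282 - 22070)*(14368 + (-8877 - 6103)) - 14402 = -14788*(14368 - 14980) - 14402 = -14788*(-612) - 14402 = 9050256 - 14402 = 9035854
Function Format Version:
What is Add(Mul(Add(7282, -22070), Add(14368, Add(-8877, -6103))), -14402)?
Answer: 9035854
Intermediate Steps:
Add(Mul(Add(7282, -22070), Add(14368, Add(-8877, -6103))), -14402) = Add(Mul(-14788, Add(14368, -14980)), -14402) = Add(Mul(-14788, -612), -14402) = Add(9050256, -14402) = 9035854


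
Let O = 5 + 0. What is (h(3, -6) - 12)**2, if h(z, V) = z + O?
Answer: 16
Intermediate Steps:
O = 5
h(z, V) = 5 + z (h(z, V) = z + 5 = 5 + z)
(h(3, -6) - 12)**2 = ((5 + 3) - 12)**2 = (8 - 12)**2 = (-4)**2 = 16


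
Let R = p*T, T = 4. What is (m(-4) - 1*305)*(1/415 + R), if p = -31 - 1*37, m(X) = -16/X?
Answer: 33976579/415 ≈ 81871.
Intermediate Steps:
p = -68 (p = -31 - 37 = -68)
R = -272 (R = -68*4 = -272)
(m(-4) - 1*305)*(1/415 + R) = (-16/(-4) - 1*305)*(1/415 - 272) = (-16*(-¼) - 305)*(1/415 - 272) = (4 - 305)*(-112879/415) = -301*(-112879/415) = 33976579/415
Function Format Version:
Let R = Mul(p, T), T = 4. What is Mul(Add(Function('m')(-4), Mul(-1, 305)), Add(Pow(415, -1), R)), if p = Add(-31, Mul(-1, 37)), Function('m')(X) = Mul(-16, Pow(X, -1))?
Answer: Rational(33976579, 415) ≈ 81871.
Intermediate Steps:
p = -68 (p = Add(-31, -37) = -68)
R = -272 (R = Mul(-68, 4) = -272)
Mul(Add(Function('m')(-4), Mul(-1, 305)), Add(Pow(415, -1), R)) = Mul(Add(Mul(-16, Pow(-4, -1)), Mul(-1, 305)), Add(Pow(415, -1), -272)) = Mul(Add(Mul(-16, Rational(-1, 4)), -305), Add(Rational(1, 415), -272)) = Mul(Add(4, -305), Rational(-112879, 415)) = Mul(-301, Rational(-112879, 415)) = Rational(33976579, 415)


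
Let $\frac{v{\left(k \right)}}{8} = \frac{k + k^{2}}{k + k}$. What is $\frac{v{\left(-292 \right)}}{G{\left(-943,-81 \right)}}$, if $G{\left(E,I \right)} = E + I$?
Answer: $\frac{291}{256} \approx 1.1367$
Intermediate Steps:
$v{\left(k \right)} = \frac{4 \left(k + k^{2}\right)}{k}$ ($v{\left(k \right)} = 8 \frac{k + k^{2}}{k + k} = 8 \frac{k + k^{2}}{2 k} = \frac{4 \left(k + k^{2}\right)}{k}$)
$\frac{v{\left(-292 \right)}}{G{\left(-943,-81 \right)}} = \frac{4 + 4 \left(-292\right)}{-943 - 81} = \frac{4 - 1168}{-1024} = \left(-1164\right) \left(- \frac{1}{1024}\right) = \frac{291}{256}$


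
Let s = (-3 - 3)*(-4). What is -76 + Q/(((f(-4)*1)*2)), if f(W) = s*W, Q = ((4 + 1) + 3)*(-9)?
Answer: -605/8 ≈ -75.625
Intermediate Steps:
s = 24 (s = -6*(-4) = 24)
Q = -72 (Q = (5 + 3)*(-9) = 8*(-9) = -72)
f(W) = 24*W
-76 + Q/(((f(-4)*1)*2)) = -76 - 72/(((24*(-4))*1)*2) = -76 - 72/(-96*1*2) = -76 - 72/((-96*2)) = -76 - 72/(-192) = -76 - 72*(-1/192) = -76 + 3/8 = -605/8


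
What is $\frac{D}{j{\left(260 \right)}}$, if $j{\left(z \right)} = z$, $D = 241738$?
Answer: $\frac{120869}{130} \approx 929.76$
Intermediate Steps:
$\frac{D}{j{\left(260 \right)}} = \frac{241738}{260} = 241738 \cdot \frac{1}{260} = \frac{120869}{130}$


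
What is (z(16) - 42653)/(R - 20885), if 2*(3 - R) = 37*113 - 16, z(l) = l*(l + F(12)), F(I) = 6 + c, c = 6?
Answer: 84410/45929 ≈ 1.8378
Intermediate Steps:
F(I) = 12 (F(I) = 6 + 6 = 12)
z(l) = l*(12 + l) (z(l) = l*(l + 12) = l*(12 + l))
R = -4159/2 (R = 3 - (37*113 - 16)/2 = 3 - (4181 - 16)/2 = 3 - ½*4165 = 3 - 4165/2 = -4159/2 ≈ -2079.5)
(z(16) - 42653)/(R - 20885) = (16*(12 + 16) - 42653)/(-4159/2 - 20885) = (16*28 - 42653)/(-45929/2) = (448 - 42653)*(-2/45929) = -42205*(-2/45929) = 84410/45929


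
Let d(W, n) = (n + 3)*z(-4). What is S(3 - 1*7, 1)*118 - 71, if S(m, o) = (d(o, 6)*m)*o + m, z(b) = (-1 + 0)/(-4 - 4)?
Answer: -1074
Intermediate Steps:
z(b) = 1/8 (z(b) = -1/(-8) = -1*(-1/8) = 1/8)
d(W, n) = 3/8 + n/8 (d(W, n) = (n + 3)*(1/8) = (3 + n)*(1/8) = 3/8 + n/8)
S(m, o) = m + 9*m*o/8 (S(m, o) = ((3/8 + (1/8)*6)*m)*o + m = ((3/8 + 3/4)*m)*o + m = (9*m/8)*o + m = 9*m*o/8 + m = m + 9*m*o/8)
S(3 - 1*7, 1)*118 - 71 = ((3 - 1*7)*(8 + 9*1)/8)*118 - 71 = ((3 - 7)*(8 + 9)/8)*118 - 71 = ((1/8)*(-4)*17)*118 - 71 = -17/2*118 - 71 = -1003 - 71 = -1074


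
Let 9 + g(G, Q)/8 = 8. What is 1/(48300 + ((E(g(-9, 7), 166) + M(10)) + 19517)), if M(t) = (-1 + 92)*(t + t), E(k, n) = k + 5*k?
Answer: 1/69589 ≈ 1.4370e-5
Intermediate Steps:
g(G, Q) = -8 (g(G, Q) = -72 + 8*8 = -72 + 64 = -8)
E(k, n) = 6*k
M(t) = 182*t (M(t) = 91*(2*t) = 182*t)
1/(48300 + ((E(g(-9, 7), 166) + M(10)) + 19517)) = 1/(48300 + ((6*(-8) + 182*10) + 19517)) = 1/(48300 + ((-48 + 1820) + 19517)) = 1/(48300 + (1772 + 19517)) = 1/(48300 + 21289) = 1/69589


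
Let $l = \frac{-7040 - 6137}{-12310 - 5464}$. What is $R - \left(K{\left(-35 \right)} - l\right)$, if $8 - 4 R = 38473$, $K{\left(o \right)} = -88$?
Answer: $- \frac{338683877}{35548} \approx -9527.5$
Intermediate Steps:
$l = \frac{13177}{17774}$ ($l = - \frac{13177}{-17774} = \left(-13177\right) \left(- \frac{1}{17774}\right) = \frac{13177}{17774} \approx 0.74136$)
$R = - \frac{38465}{4}$ ($R = 2 - \frac{38473}{4} = - \frac{38465}{4} \approx -9616.3$)
$R - \left(K{\left(-35 \right)} - l\right) = - \frac{38465}{4} - \left(-88 - \frac{13177}{17774}\right) = - \frac{38465}{4} - - \frac{1577289}{17774} = - \frac{38465}{4} + \frac{1577289}{17774} = - \frac{338683877}{35548}$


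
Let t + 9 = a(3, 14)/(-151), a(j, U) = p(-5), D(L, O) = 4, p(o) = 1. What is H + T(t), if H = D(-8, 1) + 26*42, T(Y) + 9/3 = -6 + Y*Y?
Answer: 26634287/22801 ≈ 1168.1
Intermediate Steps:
a(j, U) = 1
t = -1360/151 (t = -9 + 1/(-151) = -9 + 1*(-1/151) = -9 - 1/151 = -1360/151 ≈ -9.0066)
T(Y) = -9 + Y² (T(Y) = -3 + (-6 + Y*Y) = -3 + (-6 + Y²) = -9 + Y²)
H = 1096 (H = 4 + 26*42 = 4 + 1092 = 1096)
H + T(t) = 1096 + (-9 + (-1360/151)²) = 1096 + (-9 + 1849600/22801) = 1096 + 1644391/22801 = 26634287/22801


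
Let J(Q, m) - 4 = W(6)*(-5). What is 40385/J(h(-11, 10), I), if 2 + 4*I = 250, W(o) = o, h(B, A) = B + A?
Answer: -40385/26 ≈ -1553.3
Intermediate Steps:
h(B, A) = A + B
I = 62 (I = -½ + (¼)*250 = -½ + 125/2 = 62)
J(Q, m) = -26 (J(Q, m) = 4 + 6*(-5) = 4 - 30 = -26)
40385/J(h(-11, 10), I) = 40385/(-26) = 40385*(-1/26) = -40385/26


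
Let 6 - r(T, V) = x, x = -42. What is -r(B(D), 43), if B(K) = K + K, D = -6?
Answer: -48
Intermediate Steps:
B(K) = 2*K
r(T, V) = 48 (r(T, V) = 6 - 1*(-42) = 6 + 42 = 48)
-r(B(D), 43) = -1*48 = -48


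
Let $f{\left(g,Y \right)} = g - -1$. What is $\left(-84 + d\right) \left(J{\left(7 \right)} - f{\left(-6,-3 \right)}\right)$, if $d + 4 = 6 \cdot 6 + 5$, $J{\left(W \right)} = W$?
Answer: $-564$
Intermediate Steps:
$f{\left(g,Y \right)} = 1 + g$ ($f{\left(g,Y \right)} = g + 1 = 1 + g$)
$d = 37$ ($d = -4 + \left(6 \cdot 6 + 5\right) = -4 + \left(36 + 5\right) = -4 + 41 = 37$)
$\left(-84 + d\right) \left(J{\left(7 \right)} - f{\left(-6,-3 \right)}\right) = \left(-84 + 37\right) \left(7 - \left(1 - 6\right)\right) = - 47 \left(7 - -5\right) = - 47 \left(7 + 5\right) = \left(-47\right) 12 = -564$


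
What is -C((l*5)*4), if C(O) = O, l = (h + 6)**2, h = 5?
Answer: -2420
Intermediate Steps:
l = 121 (l = (5 + 6)**2 = 11**2 = 121)
-C((l*5)*4) = -121*5*4 = -605*4 = -1*2420 = -2420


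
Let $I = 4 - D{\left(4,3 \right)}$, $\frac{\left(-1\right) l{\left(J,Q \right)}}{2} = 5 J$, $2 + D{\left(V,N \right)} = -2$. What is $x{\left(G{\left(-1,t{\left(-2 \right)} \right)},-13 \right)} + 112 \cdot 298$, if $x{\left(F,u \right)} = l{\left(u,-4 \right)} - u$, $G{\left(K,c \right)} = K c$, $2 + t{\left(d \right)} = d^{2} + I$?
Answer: $33519$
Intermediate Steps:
$D{\left(V,N \right)} = -4$ ($D{\left(V,N \right)} = -2 - 2 = -4$)
$l{\left(J,Q \right)} = - 10 J$ ($l{\left(J,Q \right)} = - 2 \cdot 5 J = - 10 J$)
$I = 8$ ($I = 4 - -4 = 4 + 4 = 8$)
$t{\left(d \right)} = 6 + d^{2}$ ($t{\left(d \right)} = -2 + \left(d^{2} + 8\right) = -2 + \left(8 + d^{2}\right) = 6 + d^{2}$)
$x{\left(F,u \right)} = - 11 u$ ($x{\left(F,u \right)} = - 10 u - u = - 11 u$)
$x{\left(G{\left(-1,t{\left(-2 \right)} \right)},-13 \right)} + 112 \cdot 298 = \left(-11\right) \left(-13\right) + 112 \cdot 298 = 143 + 33376 = 33519$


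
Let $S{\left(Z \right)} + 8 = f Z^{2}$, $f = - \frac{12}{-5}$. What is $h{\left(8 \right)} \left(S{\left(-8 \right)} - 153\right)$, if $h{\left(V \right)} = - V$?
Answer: $\frac{296}{5} \approx 59.2$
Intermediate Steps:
$f = \frac{12}{5}$ ($f = \left(-12\right) \left(- \frac{1}{5}\right) = \frac{12}{5} \approx 2.4$)
$S{\left(Z \right)} = -8 + \frac{12 Z^{2}}{5}$
$h{\left(8 \right)} \left(S{\left(-8 \right)} - 153\right) = \left(-1\right) 8 \left(\left(-8 + \frac{12 \left(-8\right)^{2}}{5}\right) - 153\right) = - 8 \left(\left(-8 + \frac{12}{5} \cdot 64\right) - 153\right) = - 8 \left(\left(-8 + \frac{768}{5}\right) - 153\right) = - 8 \left(\frac{728}{5} - 153\right) = \left(-8\right) \left(- \frac{37}{5}\right) = \frac{296}{5}$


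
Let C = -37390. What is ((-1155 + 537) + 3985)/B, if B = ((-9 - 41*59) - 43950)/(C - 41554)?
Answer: 132902224/23189 ≈ 5731.3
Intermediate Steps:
B = 23189/39472 (B = ((-9 - 41*59) - 43950)/(-37390 - 41554) = ((-9 - 2419) - 43950)/(-78944) = (-2428 - 43950)*(-1/78944) = -46378*(-1/78944) = 23189/39472 ≈ 0.58748)
((-1155 + 537) + 3985)/B = ((-1155 + 537) + 3985)/(23189/39472) = (-618 + 3985)*(39472/23189) = 3367*(39472/23189) = 132902224/23189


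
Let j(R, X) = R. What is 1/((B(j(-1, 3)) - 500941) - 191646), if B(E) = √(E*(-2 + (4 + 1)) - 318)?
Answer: -692587/479676752890 - I*√321/479676752890 ≈ -1.4439e-6 - 3.7351e-11*I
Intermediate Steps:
B(E) = √(-318 + 3*E) (B(E) = √(E*(-2 + 5) - 318) = √(E*3 - 318) = √(3*E - 318) = √(-318 + 3*E))
1/((B(j(-1, 3)) - 500941) - 191646) = 1/((√(-318 + 3*(-1)) - 500941) - 191646) = 1/((√(-318 - 3) - 500941) - 191646) = 1/((√(-321) - 500941) - 191646) = 1/((I*√321 - 500941) - 191646) = 1/((-500941 + I*√321) - 191646) = 1/(-692587 + I*√321)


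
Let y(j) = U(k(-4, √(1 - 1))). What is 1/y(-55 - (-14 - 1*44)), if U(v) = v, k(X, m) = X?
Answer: -¼ ≈ -0.25000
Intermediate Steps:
y(j) = -4
1/y(-55 - (-14 - 1*44)) = 1/(-4) = -¼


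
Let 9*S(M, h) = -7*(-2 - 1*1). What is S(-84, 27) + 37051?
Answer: 111160/3 ≈ 37053.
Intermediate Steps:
S(M, h) = 7/3 (S(M, h) = (-7*(-2 - 1*1))/9 = (-7*(-2 - 1))/9 = (-7*(-3))/9 = (1/9)*21 = 7/3)
S(-84, 27) + 37051 = 7/3 + 37051 = 111160/3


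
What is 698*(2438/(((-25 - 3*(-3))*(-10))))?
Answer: 425431/40 ≈ 10636.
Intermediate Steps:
698*(2438/(((-25 - 3*(-3))*(-10)))) = 698*(2438/(((-25 + 9)*(-10)))) = 698*(2438/((-16*(-10)))) = 698*(2438/160) = 698*(2438*(1/160)) = 698*(1219/80) = 425431/40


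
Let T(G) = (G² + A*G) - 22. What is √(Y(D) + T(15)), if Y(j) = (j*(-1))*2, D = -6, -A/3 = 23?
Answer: 2*I*√205 ≈ 28.636*I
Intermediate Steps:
A = -69 (A = -3*23 = -69)
T(G) = -22 + G² - 69*G (T(G) = (G² - 69*G) - 22 = -22 + G² - 69*G)
Y(j) = -2*j (Y(j) = -j*2 = -2*j)
√(Y(D) + T(15)) = √(-2*(-6) + (-22 + 15² - 69*15)) = √(12 + (-22 + 225 - 1035)) = √(12 - 832) = √(-820) = 2*I*√205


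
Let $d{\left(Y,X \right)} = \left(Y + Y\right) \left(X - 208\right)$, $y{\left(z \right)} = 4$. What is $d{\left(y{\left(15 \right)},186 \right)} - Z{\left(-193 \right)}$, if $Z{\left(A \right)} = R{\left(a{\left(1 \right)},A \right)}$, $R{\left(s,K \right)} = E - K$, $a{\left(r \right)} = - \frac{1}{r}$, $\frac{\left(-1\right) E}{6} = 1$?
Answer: $-363$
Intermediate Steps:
$E = -6$ ($E = \left(-6\right) 1 = -6$)
$R{\left(s,K \right)} = -6 - K$
$d{\left(Y,X \right)} = 2 Y \left(-208 + X\right)$
$Z{\left(A \right)} = -6 - A$
$d{\left(y{\left(15 \right)},186 \right)} - Z{\left(-193 \right)} = 2 \cdot 4 \left(-208 + 186\right) - \left(-6 - -193\right) = 2 \cdot 4 \left(-22\right) - \left(-6 + 193\right) = -176 - 187 = -363$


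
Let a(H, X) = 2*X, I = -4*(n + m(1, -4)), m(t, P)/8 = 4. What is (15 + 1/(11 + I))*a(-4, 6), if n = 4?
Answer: 23928/133 ≈ 179.91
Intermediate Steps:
m(t, P) = 32 (m(t, P) = 8*4 = 32)
I = -144 (I = -4*(4 + 32) = -4*36 = -144)
(15 + 1/(11 + I))*a(-4, 6) = (15 + 1/(11 - 144))*(2*6) = (15 + 1/(-133))*12 = (15 - 1/133)*12 = (1994/133)*12 = 23928/133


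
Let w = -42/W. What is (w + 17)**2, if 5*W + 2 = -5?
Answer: 2209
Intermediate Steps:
W = -7/5 (W = -2/5 + (1/5)*(-5) = -2/5 - 1 = -7/5 ≈ -1.4000)
w = 30 (w = -42/(-7/5) = -42*(-5/7) = 30)
(w + 17)**2 = (30 + 17)**2 = 47**2 = 2209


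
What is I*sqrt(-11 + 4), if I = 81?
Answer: 81*I*sqrt(7) ≈ 214.31*I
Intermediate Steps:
I*sqrt(-11 + 4) = 81*sqrt(-11 + 4) = 81*sqrt(-7) = 81*(I*sqrt(7)) = 81*I*sqrt(7)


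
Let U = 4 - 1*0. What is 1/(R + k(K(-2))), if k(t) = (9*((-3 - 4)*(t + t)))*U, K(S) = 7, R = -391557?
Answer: -1/395085 ≈ -2.5311e-6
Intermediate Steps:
U = 4 (U = 4 + 0 = 4)
k(t) = -504*t (k(t) = (9*((-3 - 4)*(t + t)))*4 = (9*(-14*t))*4 = -126*t*4 = -504*t)
1/(R + k(K(-2))) = 1/(-391557 - 504*7) = 1/(-391557 - 3528) = 1/(-395085) = -1/395085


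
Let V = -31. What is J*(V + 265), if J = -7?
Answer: -1638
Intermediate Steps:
J*(V + 265) = -7*(-31 + 265) = -7*234 = -1638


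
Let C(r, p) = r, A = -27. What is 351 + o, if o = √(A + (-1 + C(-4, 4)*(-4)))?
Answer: 351 + 2*I*√3 ≈ 351.0 + 3.4641*I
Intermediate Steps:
o = 2*I*√3 (o = √(-27 + (-1 - 4*(-4))) = √(-27 + (-1 + 16)) = √(-27 + 15) = √(-12) = 2*I*√3 ≈ 3.4641*I)
351 + o = 351 + 2*I*√3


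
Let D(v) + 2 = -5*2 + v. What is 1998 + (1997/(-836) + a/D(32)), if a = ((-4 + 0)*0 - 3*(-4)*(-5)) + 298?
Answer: 8391397/4180 ≈ 2007.5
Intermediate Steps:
D(v) = -12 + v (D(v) = -2 + (-5*2 + v) = -2 + (-10 + v) = -12 + v)
a = 238 (a = (-4*0 + 12*(-5)) + 298 = (0 - 60) + 298 = -60 + 298 = 238)
1998 + (1997/(-836) + a/D(32)) = 1998 + (1997/(-836) + 238/(-12 + 32)) = 1998 + (1997*(-1/836) + 238/20) = 1998 + (-1997/836 + 238*(1/20)) = 1998 + (-1997/836 + 119/10) = 1998 + 39757/4180 = 8391397/4180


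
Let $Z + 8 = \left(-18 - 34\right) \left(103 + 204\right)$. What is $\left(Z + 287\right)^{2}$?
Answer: $246019225$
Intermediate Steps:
$Z = -15972$ ($Z = -8 + \left(-18 - 34\right) \left(103 + 204\right) = -8 - 15964 = -15972$)
$\left(Z + 287\right)^{2} = \left(-15972 + 287\right)^{2} = \left(-15685\right)^{2} = 246019225$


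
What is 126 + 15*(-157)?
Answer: -2229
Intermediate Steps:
126 + 15*(-157) = 126 - 2355 = -2229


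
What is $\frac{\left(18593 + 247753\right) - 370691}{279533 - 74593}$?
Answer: $- \frac{20869}{40988} \approx -0.50915$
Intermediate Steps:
$\frac{\left(18593 + 247753\right) - 370691}{279533 - 74593} = \frac{266346 - 370691}{204940} = \left(-104345\right) \frac{1}{204940} = - \frac{20869}{40988}$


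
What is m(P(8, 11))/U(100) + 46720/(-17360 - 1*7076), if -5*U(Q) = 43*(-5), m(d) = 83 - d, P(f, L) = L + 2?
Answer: -74610/262687 ≈ -0.28403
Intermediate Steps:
P(f, L) = 2 + L
U(Q) = 43 (U(Q) = -43*(-5)/5 = -⅕*(-215) = 43)
m(P(8, 11))/U(100) + 46720/(-17360 - 1*7076) = (83 - (2 + 11))/43 + 46720/(-17360 - 1*7076) = (83 - 1*13)*(1/43) + 46720/(-17360 - 7076) = (83 - 13)*(1/43) + 46720/(-24436) = 70*(1/43) + 46720*(-1/24436) = 70/43 - 11680/6109 = -74610/262687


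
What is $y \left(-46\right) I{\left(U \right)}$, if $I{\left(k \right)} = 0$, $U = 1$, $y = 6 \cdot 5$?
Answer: $0$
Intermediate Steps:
$y = 30$
$y \left(-46\right) I{\left(U \right)} = 30 \left(-46\right) 0 = \left(-1380\right) 0 = 0$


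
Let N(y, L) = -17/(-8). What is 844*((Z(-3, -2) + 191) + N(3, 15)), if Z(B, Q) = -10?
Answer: 309115/2 ≈ 1.5456e+5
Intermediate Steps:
N(y, L) = 17/8 (N(y, L) = -17*(-⅛) = 17/8)
844*((Z(-3, -2) + 191) + N(3, 15)) = 844*((-10 + 191) + 17/8) = 844*(181 + 17/8) = 844*(1465/8) = 309115/2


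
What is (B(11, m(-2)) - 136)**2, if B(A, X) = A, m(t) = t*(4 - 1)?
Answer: 15625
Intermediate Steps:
m(t) = 3*t (m(t) = t*3 = 3*t)
(B(11, m(-2)) - 136)**2 = (11 - 136)**2 = (-125)**2 = 15625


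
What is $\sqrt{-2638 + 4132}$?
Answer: $3 \sqrt{166} \approx 38.652$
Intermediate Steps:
$\sqrt{-2638 + 4132} = \sqrt{1494} = 3 \sqrt{166}$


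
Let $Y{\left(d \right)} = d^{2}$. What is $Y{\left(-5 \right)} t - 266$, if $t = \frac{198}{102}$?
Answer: $- \frac{3697}{17} \approx -217.47$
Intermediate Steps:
$t = \frac{33}{17}$ ($t = 198 \cdot \frac{1}{102} = \frac{33}{17} \approx 1.9412$)
$Y{\left(-5 \right)} t - 266 = \left(-5\right)^{2} \cdot \frac{33}{17} - 266 = 25 \cdot \frac{33}{17} - 266 = \frac{825}{17} - 266 = - \frac{3697}{17}$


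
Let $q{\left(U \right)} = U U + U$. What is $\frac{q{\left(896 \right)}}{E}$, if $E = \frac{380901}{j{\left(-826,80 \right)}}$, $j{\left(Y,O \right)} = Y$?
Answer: $- \frac{221288704}{126967} \approx -1742.9$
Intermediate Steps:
$q{\left(U \right)} = U + U^{2}$ ($q{\left(U \right)} = U^{2} + U = U + U^{2}$)
$E = - \frac{380901}{826}$ ($E = \frac{380901}{-826} = 380901 \left(- \frac{1}{826}\right) = - \frac{380901}{826} \approx -461.14$)
$\frac{q{\left(896 \right)}}{E} = \frac{896 \left(1 + 896\right)}{- \frac{380901}{826}} = 896 \cdot 897 \left(- \frac{826}{380901}\right) = 803712 \left(- \frac{826}{380901}\right) = - \frac{221288704}{126967}$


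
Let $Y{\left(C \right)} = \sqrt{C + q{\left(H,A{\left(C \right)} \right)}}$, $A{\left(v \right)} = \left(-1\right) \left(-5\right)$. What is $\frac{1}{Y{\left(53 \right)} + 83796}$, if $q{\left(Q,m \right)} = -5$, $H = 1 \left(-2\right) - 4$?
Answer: $\frac{6983}{585147464} - \frac{\sqrt{3}}{1755442392} \approx 1.1933 \cdot 10^{-5}$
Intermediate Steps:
$A{\left(v \right)} = 5$
$H = -6$ ($H = -2 - 4 = -6$)
$Y{\left(C \right)} = \sqrt{-5 + C}$ ($Y{\left(C \right)} = \sqrt{C - 5} = \sqrt{-5 + C}$)
$\frac{1}{Y{\left(53 \right)} + 83796} = \frac{1}{\sqrt{-5 + 53} + 83796} = \frac{1}{\sqrt{48} + 83796} = \frac{1}{4 \sqrt{3} + 83796} = \frac{1}{83796 + 4 \sqrt{3}}$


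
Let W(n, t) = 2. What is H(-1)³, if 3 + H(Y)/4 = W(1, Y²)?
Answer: -64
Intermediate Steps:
H(Y) = -4 (H(Y) = -12 + 4*2 = -12 + 8 = -4)
H(-1)³ = (-4)³ = -64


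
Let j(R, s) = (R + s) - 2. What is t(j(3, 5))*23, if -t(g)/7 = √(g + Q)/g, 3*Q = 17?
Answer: -161*√105/18 ≈ -91.653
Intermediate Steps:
Q = 17/3 (Q = (⅓)*17 = 17/3 ≈ 5.6667)
j(R, s) = -2 + R + s
t(g) = -7*√(17/3 + g)/g (t(g) = -7*√(g + 17/3)/g = -7*√(17/3 + g)/g)
t(j(3, 5))*23 = -7*√(51 + 9*(-2 + 3 + 5))/(3*(-2 + 3 + 5))*23 = -7/3*√(51 + 9*6)/6*23 = -7/3*⅙*√(51 + 54)*23 = -7/3*⅙*√105*23 = -7*√105/18*23 = -161*√105/18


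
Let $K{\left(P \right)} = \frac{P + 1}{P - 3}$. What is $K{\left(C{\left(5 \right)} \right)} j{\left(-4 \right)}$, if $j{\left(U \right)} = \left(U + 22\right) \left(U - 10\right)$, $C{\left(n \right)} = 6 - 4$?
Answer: $756$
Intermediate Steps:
$C{\left(n \right)} = 2$
$K{\left(P \right)} = \frac{1 + P}{-3 + P}$
$j{\left(U \right)} = \left(-10 + U\right) \left(22 + U\right)$ ($j{\left(U \right)} = \left(22 + U\right) \left(-10 + U\right) = \left(-10 + U\right) \left(22 + U\right)$)
$K{\left(C{\left(5 \right)} \right)} j{\left(-4 \right)} = \frac{1 + 2}{-3 + 2} \left(-220 + \left(-4\right)^{2} + 12 \left(-4\right)\right) = \frac{1}{-1} \cdot 3 \left(-220 + 16 - 48\right) = \left(-1\right) 3 \left(-252\right) = \left(-3\right) \left(-252\right) = 756$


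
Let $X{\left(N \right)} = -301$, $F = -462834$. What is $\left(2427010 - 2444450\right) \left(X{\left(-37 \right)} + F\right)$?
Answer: $8077074400$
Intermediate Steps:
$\left(2427010 - 2444450\right) \left(X{\left(-37 \right)} + F\right) = \left(2427010 - 2444450\right) \left(-301 - 462834\right) = \left(-17440\right) \left(-463135\right) = 8077074400$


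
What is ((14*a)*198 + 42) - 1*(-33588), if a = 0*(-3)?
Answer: 33630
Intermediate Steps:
a = 0
((14*a)*198 + 42) - 1*(-33588) = ((14*0)*198 + 42) - 1*(-33588) = (0*198 + 42) + 33588 = (0 + 42) + 33588 = 42 + 33588 = 33630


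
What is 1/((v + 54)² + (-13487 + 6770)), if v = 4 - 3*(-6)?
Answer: -1/941 ≈ -0.0010627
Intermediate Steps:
v = 22 (v = 4 + 18 = 22)
1/((v + 54)² + (-13487 + 6770)) = 1/((22 + 54)² + (-13487 + 6770)) = 1/(76² - 6717) = 1/(5776 - 6717) = 1/(-941) = -1/941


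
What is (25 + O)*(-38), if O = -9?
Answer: -608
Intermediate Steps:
(25 + O)*(-38) = (25 - 9)*(-38) = 16*(-38) = -608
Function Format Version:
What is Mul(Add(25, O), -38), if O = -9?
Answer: -608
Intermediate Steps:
Mul(Add(25, O), -38) = Mul(Add(25, -9), -38) = Mul(16, -38) = -608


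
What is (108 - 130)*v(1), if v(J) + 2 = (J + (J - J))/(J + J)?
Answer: 33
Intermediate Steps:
v(J) = -3/2 (v(J) = -2 + (J + (J - J))/(J + J) = -2 + (J + 0)/((2*J)) = -2 + J*(1/(2*J)) = -2 + ½ = -3/2)
(108 - 130)*v(1) = (108 - 130)*(-3/2) = -22*(-3/2) = 33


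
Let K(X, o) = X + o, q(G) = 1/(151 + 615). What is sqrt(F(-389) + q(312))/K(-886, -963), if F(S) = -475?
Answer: -I*sqrt(278708334)/1416334 ≈ -0.011787*I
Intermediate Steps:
q(G) = 1/766
sqrt(F(-389) + q(312))/K(-886, -963) = sqrt(-475 + 1/766)/(-886 - 963) = sqrt(-363849/766)/(-1849) = (I*sqrt(278708334)/766)*(-1/1849) = -I*sqrt(278708334)/1416334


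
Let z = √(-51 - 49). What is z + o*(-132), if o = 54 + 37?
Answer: -12012 + 10*I ≈ -12012.0 + 10.0*I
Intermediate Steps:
o = 91
z = 10*I (z = √(-100) = 10*I ≈ 10.0*I)
z + o*(-132) = 10*I + 91*(-132) = 10*I - 12012 = -12012 + 10*I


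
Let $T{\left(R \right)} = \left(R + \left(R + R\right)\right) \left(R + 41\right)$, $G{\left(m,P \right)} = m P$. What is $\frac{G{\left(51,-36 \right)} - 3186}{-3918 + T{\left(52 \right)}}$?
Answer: $- \frac{837}{1765} \approx -0.47422$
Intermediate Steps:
$G{\left(m,P \right)} = P m$
$T{\left(R \right)} = 3 R \left(41 + R\right)$ ($T{\left(R \right)} = \left(R + 2 R\right) \left(41 + R\right) = 3 R \left(41 + R\right)$)
$\frac{G{\left(51,-36 \right)} - 3186}{-3918 + T{\left(52 \right)}} = \frac{\left(-36\right) 51 - 3186}{-3918 + 3 \cdot 52 \left(41 + 52\right)} = \frac{-1836 - 3186}{-3918 + 3 \cdot 52 \cdot 93} = - \frac{5022}{-3918 + 14508} = - \frac{5022}{10590} = \left(-5022\right) \frac{1}{10590} = - \frac{837}{1765}$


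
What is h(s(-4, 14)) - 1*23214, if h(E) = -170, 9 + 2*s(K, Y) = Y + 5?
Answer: -23384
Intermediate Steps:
s(K, Y) = -2 + Y/2 (s(K, Y) = -9/2 + (Y + 5)/2 = -9/2 + (5 + Y)/2 = -9/2 + (5/2 + Y/2) = -2 + Y/2)
h(s(-4, 14)) - 1*23214 = -170 - 1*23214 = -170 - 23214 = -23384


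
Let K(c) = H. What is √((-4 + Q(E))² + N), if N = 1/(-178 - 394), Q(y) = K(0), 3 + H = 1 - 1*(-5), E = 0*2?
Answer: √81653/286 ≈ 0.99913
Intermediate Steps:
E = 0
H = 3 (H = -3 + (1 - 1*(-5)) = -3 + (1 + 5) = -3 + 6 = 3)
K(c) = 3
Q(y) = 3
N = -1/572 (N = 1/(-572) = -1/572 ≈ -0.0017483)
√((-4 + Q(E))² + N) = √((-4 + 3)² - 1/572) = √((-1)² - 1/572) = √(1 - 1/572) = √(571/572) = √81653/286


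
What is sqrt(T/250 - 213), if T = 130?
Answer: 8*I*sqrt(83)/5 ≈ 14.577*I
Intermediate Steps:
sqrt(T/250 - 213) = sqrt(130/250 - 213) = sqrt(130*(1/250) - 213) = sqrt(13/25 - 213) = sqrt(-5312/25) = 8*I*sqrt(83)/5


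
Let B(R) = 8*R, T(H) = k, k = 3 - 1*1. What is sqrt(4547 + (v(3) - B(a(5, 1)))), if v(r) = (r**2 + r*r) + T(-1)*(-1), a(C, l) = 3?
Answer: sqrt(4539) ≈ 67.372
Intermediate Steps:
k = 2 (k = 3 - 1 = 2)
T(H) = 2
v(r) = -2 + 2*r**2 (v(r) = (r**2 + r*r) + 2*(-1) = (r**2 + r**2) - 2 = 2*r**2 - 2 = -2 + 2*r**2)
sqrt(4547 + (v(3) - B(a(5, 1)))) = sqrt(4547 + ((-2 + 2*3**2) - 8*3)) = sqrt(4547 + ((-2 + 2*9) - 1*24)) = sqrt(4547 + ((-2 + 18) - 24)) = sqrt(4547 + (16 - 24)) = sqrt(4547 - 8) = sqrt(4539)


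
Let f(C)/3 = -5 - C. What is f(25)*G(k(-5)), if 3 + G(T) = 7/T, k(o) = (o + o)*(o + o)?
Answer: 2637/10 ≈ 263.70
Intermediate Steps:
f(C) = -15 - 3*C (f(C) = 3*(-5 - C) = -15 - 3*C)
k(o) = 4*o² (k(o) = (2*o)*(2*o) = 4*o²)
G(T) = -3 + 7/T
f(25)*G(k(-5)) = (-15 - 3*25)*(-3 + 7/((4*(-5)²))) = (-15 - 75)*(-3 + 7/((4*25))) = -90*(-3 + 7/100) = -90*(-293/100) = 2637/10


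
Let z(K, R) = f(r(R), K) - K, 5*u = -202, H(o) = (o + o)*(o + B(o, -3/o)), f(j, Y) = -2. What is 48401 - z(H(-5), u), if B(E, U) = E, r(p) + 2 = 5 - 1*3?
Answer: 48503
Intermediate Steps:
r(p) = 0 (r(p) = -2 + (5 - 1*3) = -2 + (5 - 3) = -2 + 2 = 0)
H(o) = 4*o² (H(o) = (o + o)*(o + o) = (2*o)*(2*o) = 4*o²)
u = -202/5 (u = (⅕)*(-202) = -202/5 ≈ -40.400)
z(K, R) = -2 - K
48401 - z(H(-5), u) = 48401 - (-2 - 4*(-5)²) = 48401 - (-2 - 4*25) = 48401 - (-2 - 1*100) = 48401 - (-2 - 100) = 48401 - 1*(-102) = 48401 + 102 = 48503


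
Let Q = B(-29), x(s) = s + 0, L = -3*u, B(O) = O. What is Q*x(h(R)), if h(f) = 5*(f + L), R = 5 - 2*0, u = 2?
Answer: 145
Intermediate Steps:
R = 5 (R = 5 + 0 = 5)
L = -6 (L = -3*2 = -6)
h(f) = -30 + 5*f (h(f) = 5*(f - 6) = 5*(-6 + f) = -30 + 5*f)
x(s) = s
Q = -29
Q*x(h(R)) = -29*(-30 + 5*5) = -29*(-30 + 25) = -29*(-5) = 145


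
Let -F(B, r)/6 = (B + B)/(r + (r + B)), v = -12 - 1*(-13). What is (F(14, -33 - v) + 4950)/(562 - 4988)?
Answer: -22289/19917 ≈ -1.1191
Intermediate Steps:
v = 1 (v = -12 + 13 = 1)
F(B, r) = -12*B/(B + 2*r) (F(B, r) = -6*(B + B)/(r + (r + B)) = -6*2*B/(r + (B + r)) = -6*2*B/(B + 2*r) = -12*B/(B + 2*r))
(F(14, -33 - v) + 4950)/(562 - 4988) = (-12*14/(14 + 2*(-33 - 1*1)) + 4950)/(562 - 4988) = (-12*14/(14 + 2*(-33 - 1)) + 4950)/(-4426) = (-12*14/(14 + 2*(-34)) + 4950)*(-1/4426) = (-12*14/(14 - 68) + 4950)*(-1/4426) = (-12*14/(-54) + 4950)*(-1/4426) = (-12*14*(-1/54) + 4950)*(-1/4426) = (28/9 + 4950)*(-1/4426) = (44578/9)*(-1/4426) = -22289/19917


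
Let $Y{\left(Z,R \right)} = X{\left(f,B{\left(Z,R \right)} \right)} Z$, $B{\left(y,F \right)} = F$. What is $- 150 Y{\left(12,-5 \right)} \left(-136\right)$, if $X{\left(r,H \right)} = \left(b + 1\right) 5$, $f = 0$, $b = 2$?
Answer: $3672000$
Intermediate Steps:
$X{\left(r,H \right)} = 15$ ($X{\left(r,H \right)} = \left(2 + 1\right) 5 = 3 \cdot 5 = 15$)
$Y{\left(Z,R \right)} = 15 Z$
$- 150 Y{\left(12,-5 \right)} \left(-136\right) = - 150 \cdot 15 \cdot 12 \left(-136\right) = \left(-150\right) 180 \left(-136\right) = \left(-27000\right) \left(-136\right) = 3672000$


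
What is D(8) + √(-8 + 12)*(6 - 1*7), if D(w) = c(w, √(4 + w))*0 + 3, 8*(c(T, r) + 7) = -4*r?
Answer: 1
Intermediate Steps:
c(T, r) = -7 - r/2 (c(T, r) = -7 + (-4*r)/8 = -7 - r/2)
D(w) = 3 (D(w) = (-7 - √(4 + w)/2)*0 + 3 = 0 + 3 = 3)
D(8) + √(-8 + 12)*(6 - 1*7) = 3 + √(-8 + 12)*(6 - 1*7) = 3 + √4*(6 - 7) = 3 + 2*(-1) = 3 - 2 = 1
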